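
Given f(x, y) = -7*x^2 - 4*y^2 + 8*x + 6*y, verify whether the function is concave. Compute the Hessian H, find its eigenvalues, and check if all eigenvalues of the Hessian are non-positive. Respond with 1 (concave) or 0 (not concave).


The Hessian of f(x,y) = -7*x^2 - 4*y^2 + 8*x + 6*y is:
H = [[-14, 0], [0, -8]]
Trace = -14 - 8 = -22
Determinant = -14*-8 - (0)^2 = 112
Discriminant = (-22)^2 - 4*112 = 36.0
Eigenvalues: lambda_1 = -14.0, lambda_2 = -8.0
The function is concave.

1


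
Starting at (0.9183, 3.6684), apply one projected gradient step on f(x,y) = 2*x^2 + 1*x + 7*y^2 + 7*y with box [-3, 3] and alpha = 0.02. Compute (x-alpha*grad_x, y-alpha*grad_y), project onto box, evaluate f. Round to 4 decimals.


Step 1: Compute gradient at (0.9183, 3.6684).
grad_x = 2*2*0.9183 + 1 = 4.6732
grad_y = 2*7*3.6684 + 7 = 58.3576
Step 2: Gradient step.
x_raw = 0.9183 - 0.02*4.6732 = 0.8248
y_raw = 3.6684 - 0.02*58.3576 = 2.5012
Step 3: Project onto [-3, 3].
x_proj = clip(0.8248) = 0.8248
y_proj = clip(2.5012) = 2.5012
Step 4: Evaluate f.
f(0.8248, 2.5012) = 63.488


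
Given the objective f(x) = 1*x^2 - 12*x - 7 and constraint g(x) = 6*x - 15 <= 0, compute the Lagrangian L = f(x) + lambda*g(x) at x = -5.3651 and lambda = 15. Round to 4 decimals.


Step 1: Evaluate f(x).
f(-5.3651) = 1*(-5.3651)^2 - 12*(-5.3651) - 7 = 86.1655
Step 2: Evaluate g(x).
g(-5.3651) = 6*-5.3651 - 15 = -47.1906
Step 3: Compute Lagrangian.
L = 86.1655 + 15*-47.1906 = -621.6935


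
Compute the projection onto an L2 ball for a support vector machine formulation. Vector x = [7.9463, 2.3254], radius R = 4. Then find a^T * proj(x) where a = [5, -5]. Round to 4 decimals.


Step 1: Compute ||x|| (intermediates to 6 decimals).
||x|| = sqrt(7.9463^2 + 2.3254^2) = 8.279563
Step 2: Project.
Since ||x|| > R, scale = R/||x|| = 4/8.279563 = 0.483117, proj(x) = scale * x
proj(x) = [3.838993, 1.12344]
Step 3: Dot product.
a^T * proj(x) = 5*3.838993 - 5*1.12344 = 13.5778


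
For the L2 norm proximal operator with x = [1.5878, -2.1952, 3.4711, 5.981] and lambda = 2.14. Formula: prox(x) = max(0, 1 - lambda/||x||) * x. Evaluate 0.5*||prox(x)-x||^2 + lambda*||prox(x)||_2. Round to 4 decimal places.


Step 1: Compute ||x||.
||x|| = 7.427
Step 2: Compute scaling factor.
scale = max(0, 1 - 2.14/7.427) = 0.7119
Step 3: prox(x) = [1.1303, -1.5627, 2.4709, 4.2577]
||prox(x)|| = 5.287
Step 4: Proximal objective.
0.5*||prox-x||^2 = 2.2898
lambda*||prox|| = 11.3142
Total = 13.6041


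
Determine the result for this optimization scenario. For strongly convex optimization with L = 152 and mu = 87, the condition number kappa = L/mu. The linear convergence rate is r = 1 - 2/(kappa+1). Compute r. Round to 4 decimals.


Step 1: Compute the condition number.
kappa = L/mu = 152/87 = 1.7471
Step 2: Compute the convergence rate.
r = 1 - 2/(kappa + 1) = 1 - 2*mu/(L + mu) = (L - mu)/(L + mu) = 65/239 = 0.272


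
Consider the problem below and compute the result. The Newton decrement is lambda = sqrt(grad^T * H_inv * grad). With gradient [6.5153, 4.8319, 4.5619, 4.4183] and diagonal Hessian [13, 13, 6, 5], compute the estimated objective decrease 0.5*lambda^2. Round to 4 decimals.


Step 1: H is diagonal, so H^(-1) * g = [0.5012, 0.3717, 0.7603, 0.8837].
Step 2: g^T H^(-1) g = sum_i g_i^2 / H_ii
  = (6.5153)^2/13 + (4.8319)^2/13 + (4.5619)^2/6 + (4.4183)^2/5
  = 3.2653 + 1.7959 + 3.4685 + 3.9043 = 12.434
Step 3: Objective decrease = 0.5 * g^T H^(-1) g = 6.217


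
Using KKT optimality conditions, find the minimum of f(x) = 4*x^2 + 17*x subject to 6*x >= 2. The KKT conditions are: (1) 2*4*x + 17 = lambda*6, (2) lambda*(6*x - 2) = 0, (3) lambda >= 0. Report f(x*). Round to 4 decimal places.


Step 1: Try lambda = 0 (constraint inactive).
x_unc = -17/(2*4) = -2.125
Check: 6*-2.125 = -12.75 < 2 -- violated!
Step 2: Constraint must be active: 6*x = 2
x* = 2/6 = 1/3 = 0.3333 (rounded; the exact value 1/3 is used below)
lambda = (2*4*(1/3) + 17)/6 = 3.2778
Step 3: Compute optimal value.
f(x*) = 4*(1/3)^2 + 17*(1/3) = 6.1111


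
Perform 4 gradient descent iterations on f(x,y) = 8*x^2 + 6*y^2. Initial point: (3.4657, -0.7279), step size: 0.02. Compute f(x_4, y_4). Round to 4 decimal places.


Gradient descent on f(x,y) = 8*x^2 + 6*y^2.
Starting point: (3.4657, -0.7279), alpha = 0.02
Step 1: grad_x = 2*8*3.4657 = 55.4512, grad_y = 2*6*-0.7279 = -8.7348
  x_1 = 3.4657 - 0.02*55.4512 = 2.3567
  y_1 = -0.7279 - 0.02*-8.7348 = -0.5532
Step 2: grad_x = 2*8*2.3567 = 37.7068, grad_y = 2*6*-0.5532 = -6.6384
  x_2 = 2.3567 - 0.02*37.7068 = 1.6025
  y_2 = -0.5532 - 0.02*-6.6384 = -0.4204
Step 3: grad_x = 2*8*1.6025 = 25.6406, grad_y = 2*6*-0.4204 = -5.0452
  x_3 = 1.6025 - 0.02*25.6406 = 1.0897
  y_3 = -0.4204 - 0.02*-5.0452 = -0.3195
Step 4: grad_x = 2*8*1.0897 = 17.4356, grad_y = 2*6*-0.3195 = -3.8344
  x_4 = 1.0897 - 0.02*17.4356 = 0.741
  y_4 = -0.3195 - 0.02*-3.8344 = -0.2428
f(0.741, -0.2428) = 8*0.741^2 + 6*(-0.2428)^2 = 4.7467


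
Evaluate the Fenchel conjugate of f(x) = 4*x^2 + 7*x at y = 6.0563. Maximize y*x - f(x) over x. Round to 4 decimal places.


f*(y) = sup_x {y*x - a*x^2 - b*x} = sup_x {(y-b)*x - a*x^2}
FOC: (y - b) - 2a*x = 0 => x* = (y - b)/(2a)
x* = (6.0563 - 7)/(2*4) = -0.118
f*(6.0563) = (y-b)^2/(4a) = (6.0563 - 7)^2/(4*4)
= 0.8906/16 = 0.0557


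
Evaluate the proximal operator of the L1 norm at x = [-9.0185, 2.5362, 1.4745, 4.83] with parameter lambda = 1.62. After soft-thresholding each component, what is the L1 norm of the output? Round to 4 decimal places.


Soft-thresholding with lambda = 1.62:
prox(-9.0185) = sign(-9.0185)*max(|-9.0185| - 1.62, 0) = -7.3985
prox(2.5362) = sign(2.5362)*max(|2.5362| - 1.62, 0) = 0.9162
prox(1.4745) = sign(1.4745)*max(|1.4745| - 1.62, 0) = 0.0
prox(4.83) = sign(4.83)*max(|4.83| - 1.62, 0) = 3.21
prox(x) = [-7.3985, 0.9162, 0.0, 3.21]
||prox(x)||_1 = 7.3985 + 0.9162 + 0.0 + 3.21 = 11.5247


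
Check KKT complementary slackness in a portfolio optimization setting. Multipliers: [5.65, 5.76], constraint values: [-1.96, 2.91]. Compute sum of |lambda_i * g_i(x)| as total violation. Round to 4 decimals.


KKT complementary slackness check:
lambda_1 * g_1 = 5.65 * -1.96 = -11.074
lambda_2 * g_2 = 5.76 * 2.91 = 16.7616
Total violation = 11.074 + 16.7616 = 27.8356


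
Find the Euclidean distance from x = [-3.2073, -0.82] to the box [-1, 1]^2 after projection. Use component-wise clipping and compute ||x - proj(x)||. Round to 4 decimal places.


Project each component onto [-1, 1].
clip(-3.2073) = -1.0, clip(-0.82) = -0.82
Projection = [-1.0, -0.82]
Squared diffs: [4.8722, 0.0]
Distance = sqrt(4.8722) = 2.2073


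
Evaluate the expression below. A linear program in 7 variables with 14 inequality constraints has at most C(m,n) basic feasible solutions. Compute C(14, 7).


Each vertex corresponds to some choice of n active constraints out of m, so the number of vertices is at most C(m, n) = m! / (n!(m-n)!).
m = 14, n = 7
Numerator: 14 * 13 * 12 * 11 * 10 * 9 * 8
Denominator: 7! = 5040
C(14, 7) = 3432


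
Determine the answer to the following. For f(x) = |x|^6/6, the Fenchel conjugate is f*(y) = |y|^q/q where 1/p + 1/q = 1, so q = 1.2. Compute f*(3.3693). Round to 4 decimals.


The conjugate exponent q satisfies 1/p + 1/q = 1.
p = 6, so q = 6/(6 - 1) = 1.2
|y|^q = 3.3693^1.2 = 4.2958
f*(3.3693) = 4.2958 / 1.2 = 3.5799


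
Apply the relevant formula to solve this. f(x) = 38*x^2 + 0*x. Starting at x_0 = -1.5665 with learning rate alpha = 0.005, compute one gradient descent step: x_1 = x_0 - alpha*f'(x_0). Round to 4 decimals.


We compute the gradient at x_0 and apply the update.
f'(x) = 76*x + 0
f'(-1.5665) = 76*-1.5665 + 0 = -119.054
x_1 = -1.5665 - 0.005*-119.054 = -0.9712


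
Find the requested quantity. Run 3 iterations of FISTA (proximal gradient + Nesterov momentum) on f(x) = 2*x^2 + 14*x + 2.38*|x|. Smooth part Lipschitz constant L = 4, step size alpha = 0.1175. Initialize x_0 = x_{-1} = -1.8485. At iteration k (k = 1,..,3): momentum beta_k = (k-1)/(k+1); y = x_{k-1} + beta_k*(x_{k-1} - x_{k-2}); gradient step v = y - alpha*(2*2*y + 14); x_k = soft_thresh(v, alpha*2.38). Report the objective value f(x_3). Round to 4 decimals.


FISTA on f(x) = 2*x^2 + 14*x + 2.38*|x|
L = 4, alpha = 0.1175
Iteration 1: beta = 0.0, y = -1.8485 + 0.0*(-1.8485 + 1.8485) = -1.8485
  grad(y) = 6.606, v = y - alpha*grad = -2.6247
  prox(v) = soft_thresh(-2.6247, 0.2797) = -2.3451
Iteration 2: beta = 0.3333, y = -2.3451 + 0.3333*(-2.3451 + 1.8485) = -2.5106
  grad(y) = 3.9577, v = y - alpha*grad = -2.9756
  prox(v) = soft_thresh(-2.9756, 0.2797) = -2.696
Iteration 3: beta = 0.5, y = -2.696 + 0.5*(-2.696 + 2.3451) = -2.8714
  grad(y) = 2.5144, v = y - alpha*grad = -3.1668
  prox(v) = soft_thresh(-3.1668, 0.2797) = -2.8872
f(x_3) = 2*(-2.8872)^2 + 14*(-2.8872) + 2.38*|-2.8872| = -16.8774


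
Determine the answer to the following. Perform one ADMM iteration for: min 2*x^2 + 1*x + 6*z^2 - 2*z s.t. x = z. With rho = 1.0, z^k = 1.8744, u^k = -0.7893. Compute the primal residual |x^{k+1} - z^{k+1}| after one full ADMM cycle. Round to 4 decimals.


ADMM iteration with rho = 1.0, z^k = 1.8744, u^k = -0.7893
Step 1: x-update.
Minimize 2*x^2 + 1*x + (1.0/2)*(x - 1.8744 - 0.7893)^2
FOC: (2*2 + 1.0)*x = -1 + 1.0*(1.8744 + 0.7893)
x^{k+1} = 0.3327
Step 2: z-update.
Minimize 6*z^2 - 2*z + (1.0/2)*(0.3327 - z - 0.7893)^2
FOC: (2*6 + 1.0)*z = 2 + 1.0*(0.3327 - 0.7893)
z^{k+1} = 0.1187
Step 3: u-update.
u^{k+1} = -0.7893 + 0.3327 - 0.1187 = -0.5753
Step 4: Primal residual = |0.3327 - 0.1187| = 0.214


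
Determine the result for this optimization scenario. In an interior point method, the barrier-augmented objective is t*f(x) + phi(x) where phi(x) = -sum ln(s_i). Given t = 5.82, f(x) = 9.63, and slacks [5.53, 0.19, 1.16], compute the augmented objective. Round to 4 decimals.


Step 1: Compute log-barrier.
ln values: [1.7102, -1.6607, 0.1484]
phi = -(1.7102 - 1.6607 + 0.1484) = -0.1979
Step 2: Compute augmented objective.
t*f(x) = 5.82*9.63 = 56.0466
Total = 56.0466 - 0.1979 = 55.8487


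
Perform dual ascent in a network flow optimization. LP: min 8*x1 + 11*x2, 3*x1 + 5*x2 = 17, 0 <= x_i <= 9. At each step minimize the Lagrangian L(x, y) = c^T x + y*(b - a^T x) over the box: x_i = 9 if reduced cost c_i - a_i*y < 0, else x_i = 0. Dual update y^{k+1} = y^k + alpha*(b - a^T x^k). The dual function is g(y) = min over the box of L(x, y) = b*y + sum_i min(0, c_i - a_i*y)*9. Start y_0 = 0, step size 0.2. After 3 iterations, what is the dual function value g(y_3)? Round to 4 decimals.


Dual ascent for LP: min 8*x1 + 11*x2, 3*x1 + 5*x2 = 17, 0 <= x_i <= 9
Step 1: y^k = 0.0, reduced costs: (8.0, 11.0)
  x^k = (0.0, 0.0), subgradient = b - a^T x = 17.0
  y^{k+1} = 0.0 + 0.2*17.0 = 3.4
Step 2: y^k = 3.4, reduced costs: (-2.2, -6.0)
  x^k = (9.0, 9.0), subgradient = b - a^T x = -55.0
  y^{k+1} = 3.4 + 0.2*-55.0 = -7.6
Step 3: y^k = -7.6, reduced costs: (30.8, 49.0)
  x^k = (0.0, 0.0), subgradient = b - a^T x = 17.0
  y^{k+1} = -7.6 + 0.2*17.0 = -4.2
Dual objective at y_3 = -4.2: reduced costs (20.6, 32.0), box minimizer x = (0.0, 0.0)
g(y_3) = b*y + (c1 - a1*y)*x1 + (c2 - a2*y)*x2 = 17*(-4.2) + 20.6*0.0 + 32.0*0.0 = -71.4 + 0.0 + 0.0 = -71.4


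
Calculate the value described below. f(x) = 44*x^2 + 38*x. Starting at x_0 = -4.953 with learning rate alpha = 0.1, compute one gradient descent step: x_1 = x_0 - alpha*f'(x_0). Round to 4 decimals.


We compute the gradient at x_0 and apply the update.
f'(x) = 88*x + 38
f'(-4.953) = 88*-4.953 + 38 = -397.864
x_1 = -4.953 - 0.1*-397.864 = 34.8334


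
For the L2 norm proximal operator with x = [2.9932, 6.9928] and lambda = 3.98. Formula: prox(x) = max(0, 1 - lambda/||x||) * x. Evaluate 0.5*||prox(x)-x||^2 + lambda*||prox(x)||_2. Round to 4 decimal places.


Step 1: Compute ||x||.
||x|| = 7.6065
Step 2: Compute scaling factor.
scale = max(0, 1 - 3.98/7.6065) = 0.4768
Step 3: prox(x) = [1.427, 3.3339]
||prox(x)|| = 3.6265
Step 4: Proximal objective.
0.5*||prox-x||^2 = 7.9202
lambda*||prox|| = 14.4335
Total = 22.3536


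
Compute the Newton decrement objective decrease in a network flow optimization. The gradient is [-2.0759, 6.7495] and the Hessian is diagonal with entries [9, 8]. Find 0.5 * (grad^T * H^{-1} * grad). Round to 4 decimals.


Step 1: H is diagonal, so H^(-1) * g = [-0.2307, 0.8437].
Step 2: g^T H^(-1) g = sum_i g_i^2 / H_ii
  = (-2.0759)^2/9 + (6.7495)^2/8
  = 0.4788 + 5.6945 = 6.1733
Step 3: Objective decrease = 0.5 * g^T H^(-1) g = 3.0866


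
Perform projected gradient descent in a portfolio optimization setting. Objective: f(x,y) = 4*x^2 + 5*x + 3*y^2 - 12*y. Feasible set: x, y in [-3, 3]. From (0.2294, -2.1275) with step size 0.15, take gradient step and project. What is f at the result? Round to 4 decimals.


Step 1: Compute gradient at (0.2294, -2.1275).
grad_x = 2*4*0.2294 + 5 = 6.8352
grad_y = 2*3*-2.1275 - 12 = -24.765
Step 2: Gradient step.
x_raw = 0.2294 - 0.15*6.8352 = -0.7959
y_raw = -2.1275 - 0.15*-24.765 = 1.5873
Step 3: Project onto [-3, 3].
x_proj = clip(-0.7959) = -0.7959
y_proj = clip(1.5873) = 1.5873
Step 4: Evaluate f.
f(-0.7959, 1.5873) = -12.9346


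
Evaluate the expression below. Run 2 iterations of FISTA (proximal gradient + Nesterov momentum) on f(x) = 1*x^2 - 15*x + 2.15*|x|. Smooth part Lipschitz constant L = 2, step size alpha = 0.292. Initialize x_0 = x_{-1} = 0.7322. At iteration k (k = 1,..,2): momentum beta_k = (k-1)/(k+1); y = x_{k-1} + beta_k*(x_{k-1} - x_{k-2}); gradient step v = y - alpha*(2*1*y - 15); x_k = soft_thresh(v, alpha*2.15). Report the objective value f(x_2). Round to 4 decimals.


FISTA on f(x) = 1*x^2 - 15*x + 2.15*|x|
L = 2, alpha = 0.292
Iteration 1: beta = 0.0, y = 0.7322 + 0.0*(0.7322 - 0.7322) = 0.7322
  grad(y) = -13.5356, v = y - alpha*grad = 4.6846
  prox(v) = soft_thresh(4.6846, 0.6278) = 4.0568
Iteration 2: beta = 0.3333, y = 4.0568 + 0.3333*(4.0568 - 0.7322) = 5.165
  grad(y) = -4.67, v = y - alpha*grad = 6.5286
  prox(v) = soft_thresh(6.5286, 0.6278) = 5.9008
f(x_2) = 1*5.9008^2 - 15*5.9008 + 2.15*|5.9008| = -41.0059


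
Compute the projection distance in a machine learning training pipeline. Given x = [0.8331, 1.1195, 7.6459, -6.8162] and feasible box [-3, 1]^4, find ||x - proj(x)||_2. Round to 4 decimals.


Project each component onto [-3, 1].
clip(0.8331) = 0.8331, clip(1.1195) = 1.0, clip(7.6459) = 1.0, clip(-6.8162) = -3.0
Projection = [0.8331, 1.0, 1.0, -3.0]
Squared diffs: [0.0, 0.0143, 44.168, 14.5634]
Distance = sqrt(58.7457) = 7.6646


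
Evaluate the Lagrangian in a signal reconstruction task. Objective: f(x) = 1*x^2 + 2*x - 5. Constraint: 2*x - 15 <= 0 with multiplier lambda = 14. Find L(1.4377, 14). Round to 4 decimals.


Step 1: Evaluate f(x).
f(1.4377) = 1*1.4377^2 + 2*1.4377 - 5 = -0.0576
Step 2: Evaluate g(x).
g(1.4377) = 2*1.4377 - 15 = -12.1246
Step 3: Compute Lagrangian.
L = -0.0576 + 14*-12.1246 = -169.802


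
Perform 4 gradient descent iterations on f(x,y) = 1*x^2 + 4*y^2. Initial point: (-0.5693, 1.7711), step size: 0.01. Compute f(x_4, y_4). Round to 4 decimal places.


Gradient descent on f(x,y) = 1*x^2 + 4*y^2.
Starting point: (-0.5693, 1.7711), alpha = 0.01
Step 1: grad_x = 2*1*-0.5693 = -1.1386, grad_y = 2*4*1.7711 = 14.1688
  x_1 = -0.5693 - 0.01*-1.1386 = -0.5579
  y_1 = 1.7711 - 0.01*14.1688 = 1.6294
Step 2: grad_x = 2*1*-0.5579 = -1.1158, grad_y = 2*4*1.6294 = 13.0353
  x_2 = -0.5579 - 0.01*-1.1158 = -0.5468
  y_2 = 1.6294 - 0.01*13.0353 = 1.4991
Step 3: grad_x = 2*1*-0.5468 = -1.0935, grad_y = 2*4*1.4991 = 11.9925
  x_3 = -0.5468 - 0.01*-1.0935 = -0.5358
  y_3 = 1.4991 - 0.01*11.9925 = 1.3791
Step 4: grad_x = 2*1*-0.5358 = -1.0716, grad_y = 2*4*1.3791 = 11.0331
  x_4 = -0.5358 - 0.01*-1.0716 = -0.5251
  y_4 = 1.3791 - 0.01*11.0331 = 1.2688
f(-0.5251, 1.2688) = 1*(-0.5251)^2 + 4*1.2688^2 = 6.7152


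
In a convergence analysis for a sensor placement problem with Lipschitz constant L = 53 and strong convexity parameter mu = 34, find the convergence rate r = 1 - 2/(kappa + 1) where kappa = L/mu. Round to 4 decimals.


Step 1: Compute the condition number.
kappa = L/mu = 53/34 = 1.5588
Step 2: Compute the convergence rate.
r = 1 - 2/(kappa + 1) = 1 - 2*mu/(L + mu) = (L - mu)/(L + mu) = 19/87 = 0.2184


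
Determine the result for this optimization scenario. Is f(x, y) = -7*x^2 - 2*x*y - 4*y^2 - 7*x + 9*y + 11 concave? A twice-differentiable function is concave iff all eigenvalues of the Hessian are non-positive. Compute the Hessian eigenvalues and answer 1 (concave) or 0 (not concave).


The Hessian of f(x,y) = -7*x^2 - 2*x*y - 4*y^2 - 7*x + 9*y + 11 is:
H = [[-14, -2], [-2, -8]]
Trace = -14 - 8 = -22
Determinant = -14*-8 - (-2)^2 = 108
Discriminant = (-22)^2 - 4*108 = 52.0
Eigenvalues: lambda_1 = -14.6056, lambda_2 = -7.3944
The function is concave.

1


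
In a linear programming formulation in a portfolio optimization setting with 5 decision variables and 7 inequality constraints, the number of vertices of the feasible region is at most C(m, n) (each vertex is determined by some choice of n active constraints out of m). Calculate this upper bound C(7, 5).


Each vertex corresponds to some choice of n active constraints out of m, so the number of vertices is at most C(m, n) = m! / (n!(m-n)!).
m = 7, n = 5
Numerator: 7 * 6 * 5 * 4 * 3
Denominator: 5! = 120
C(7, 5) = 21


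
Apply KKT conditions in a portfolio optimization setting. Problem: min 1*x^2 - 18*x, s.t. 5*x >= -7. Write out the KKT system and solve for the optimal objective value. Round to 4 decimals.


Step 1: Try lambda = 0 (constraint inactive).
Stationarity: 2*1*x - 18 = 0
x* = 18/(2*1) = 9.0
Check constraint: 5*9.0 = 45.0 >= -7 -- satisfied.
Step 2: Compute optimal value.
f(x*) = 1*9.0^2 - 18*9.0 = -81.0


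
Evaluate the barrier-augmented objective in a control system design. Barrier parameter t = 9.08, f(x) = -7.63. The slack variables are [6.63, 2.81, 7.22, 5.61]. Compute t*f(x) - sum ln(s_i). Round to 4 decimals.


Step 1: Compute log-barrier.
ln values: [1.8916, 1.0332, 1.9769, 1.7246]
phi = -(1.8916 + 1.0332 + 1.9769 + 1.7246) = -6.6262
Step 2: Compute augmented objective.
t*f(x) = 9.08*-7.63 = -69.2804
Total = -69.2804 - 6.6262 = -75.9066


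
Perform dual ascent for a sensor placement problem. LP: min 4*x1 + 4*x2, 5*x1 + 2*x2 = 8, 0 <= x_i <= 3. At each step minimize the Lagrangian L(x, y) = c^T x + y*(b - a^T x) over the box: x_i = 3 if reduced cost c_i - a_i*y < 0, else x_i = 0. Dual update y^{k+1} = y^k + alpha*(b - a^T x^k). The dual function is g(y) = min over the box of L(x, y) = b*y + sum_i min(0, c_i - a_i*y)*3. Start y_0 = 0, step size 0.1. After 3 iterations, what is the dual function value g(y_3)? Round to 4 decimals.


Dual ascent for LP: min 4*x1 + 4*x2, 5*x1 + 2*x2 = 8, 0 <= x_i <= 3
Step 1: y^k = 0.0, reduced costs: (4.0, 4.0)
  x^k = (0.0, 0.0), subgradient = b - a^T x = 8.0
  y^{k+1} = 0.0 + 0.1*8.0 = 0.8
Step 2: y^k = 0.8, reduced costs: (0.0, 2.4)
  x^k = (0.0, 0.0), subgradient = b - a^T x = 8.0
  y^{k+1} = 0.8 + 0.1*8.0 = 1.6
Step 3: y^k = 1.6, reduced costs: (-4.0, 0.8)
  x^k = (3.0, 0.0), subgradient = b - a^T x = -7.0
  y^{k+1} = 1.6 + 0.1*-7.0 = 0.9
Dual objective at y_3 = 0.9: reduced costs (-0.5, 2.2), box minimizer x = (3.0, 0.0)
g(y_3) = b*y + (c1 - a1*y)*x1 + (c2 - a2*y)*x2 = 8*0.9 + (-0.5)*3.0 + 2.2*0.0 = 7.2 - 1.5 + 0.0 = 5.7


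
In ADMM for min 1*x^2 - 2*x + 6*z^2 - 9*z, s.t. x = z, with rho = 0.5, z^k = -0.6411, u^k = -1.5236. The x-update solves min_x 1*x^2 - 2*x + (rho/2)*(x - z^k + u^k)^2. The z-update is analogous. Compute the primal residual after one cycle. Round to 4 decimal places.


ADMM iteration with rho = 0.5, z^k = -0.6411, u^k = -1.5236
Step 1: x-update.
Minimize 1*x^2 - 2*x + (0.5/2)*(x + 0.6411 - 1.5236)^2
FOC: (2*1 + 0.5)*x = 2 + 0.5*(-0.6411 + 1.5236)
x^{k+1} = 0.9765
Step 2: z-update.
Minimize 6*z^2 - 9*z + (0.5/2)*(0.9765 - z - 1.5236)^2
FOC: (2*6 + 0.5)*z = 9 + 0.5*(0.9765 - 1.5236)
z^{k+1} = 0.6981
Step 3: u-update.
u^{k+1} = -1.5236 + 0.9765 - 0.6981 = -1.2452
Step 4: Primal residual = |0.9765 - 0.6981| = 0.2784


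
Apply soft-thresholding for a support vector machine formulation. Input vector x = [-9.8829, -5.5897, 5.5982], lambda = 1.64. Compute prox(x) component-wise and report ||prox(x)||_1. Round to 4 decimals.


Soft-thresholding with lambda = 1.64:
prox(-9.8829) = sign(-9.8829)*max(|-9.8829| - 1.64, 0) = -8.2429
prox(-5.5897) = sign(-5.5897)*max(|-5.5897| - 1.64, 0) = -3.9497
prox(5.5982) = sign(5.5982)*max(|5.5982| - 1.64, 0) = 3.9582
prox(x) = [-8.2429, -3.9497, 3.9582]
||prox(x)||_1 = 8.2429 + 3.9497 + 3.9582 = 16.1508


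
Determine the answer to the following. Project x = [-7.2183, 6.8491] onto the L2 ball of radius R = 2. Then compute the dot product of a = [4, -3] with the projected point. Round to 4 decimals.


Step 1: Compute ||x|| (intermediates to 6 decimals).
||x|| = sqrt((-7.2183)^2 + 6.8491^2) = 9.950579
Step 2: Project.
Since ||x|| > R, scale = R/||x|| = 2/9.950579 = 0.200993, proj(x) = scale * x
proj(x) = [-1.450828, 1.376621]
Step 3: Dot product.
a^T * proj(x) = 4*(-1.450828) - 3*1.376621 = -9.9332


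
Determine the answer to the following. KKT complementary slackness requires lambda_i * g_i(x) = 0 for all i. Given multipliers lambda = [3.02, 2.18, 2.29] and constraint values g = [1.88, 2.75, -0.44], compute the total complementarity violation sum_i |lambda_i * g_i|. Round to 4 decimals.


KKT complementary slackness check:
lambda_1 * g_1 = 3.02 * 1.88 = 5.6776
lambda_2 * g_2 = 2.18 * 2.75 = 5.995
lambda_3 * g_3 = 2.29 * -0.44 = -1.0076
Total violation = 5.6776 + 5.995 + 1.0076 = 12.6802


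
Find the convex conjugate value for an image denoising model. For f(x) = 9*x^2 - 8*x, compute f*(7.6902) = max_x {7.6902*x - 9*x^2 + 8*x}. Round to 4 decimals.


f*(y) = sup_x {y*x - a*x^2 - b*x} = sup_x {(y-b)*x - a*x^2}
FOC: (y - b) - 2a*x = 0 => x* = (y - b)/(2a)
x* = (7.6902 + 8)/(2*9) = 0.8717
f*(7.6902) = (y-b)^2/(4a) = (7.6902 + 8)^2/(4*9)
= 246.1824/36 = 6.8384


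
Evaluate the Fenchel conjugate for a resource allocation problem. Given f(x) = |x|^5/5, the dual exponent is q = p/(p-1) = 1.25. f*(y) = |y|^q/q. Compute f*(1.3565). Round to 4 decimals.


The conjugate exponent q satisfies 1/p + 1/q = 1.
p = 5, so q = 5/(5 - 1) = 1.25
|y|^q = 1.3565^1.25 = 1.4639
f*(1.3565) = 1.4639 / 1.25 = 1.1712


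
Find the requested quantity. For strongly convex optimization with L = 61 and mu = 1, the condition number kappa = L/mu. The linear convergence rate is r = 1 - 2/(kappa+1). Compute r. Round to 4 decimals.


Step 1: Compute the condition number.
kappa = L/mu = 61/1 = 61.0
Step 2: Compute the convergence rate.
r = 1 - 2/(kappa + 1) = 1 - 2*mu/(L + mu) = (L - mu)/(L + mu) = 60/62 = 0.9677


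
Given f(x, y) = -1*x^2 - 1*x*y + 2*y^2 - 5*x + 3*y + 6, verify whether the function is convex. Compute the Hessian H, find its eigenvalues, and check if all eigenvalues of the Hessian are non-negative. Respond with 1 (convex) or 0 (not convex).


The Hessian of f(x,y) = -1*x^2 - 1*x*y + 2*y^2 - 5*x + 3*y + 6 is:
H = [[-2, -1], [-1, 4]]
Trace = -2 + 4 = 2
Determinant = -2*4 - (-1)^2 = -9
Discriminant = (2)^2 - 4*-9 = 40.0
Eigenvalues: lambda_1 = -2.1623, lambda_2 = 4.1623
The function is not convex.

0


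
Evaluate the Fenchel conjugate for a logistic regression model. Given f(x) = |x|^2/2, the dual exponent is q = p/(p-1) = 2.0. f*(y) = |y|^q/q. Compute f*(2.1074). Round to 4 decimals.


The conjugate exponent q satisfies 1/p + 1/q = 1.
p = 2, so q = 2/(2 - 1) = 2.0
|y|^q = 2.1074^2.0 = 4.4411
f*(2.1074) = 4.4411 / 2.0 = 2.2206


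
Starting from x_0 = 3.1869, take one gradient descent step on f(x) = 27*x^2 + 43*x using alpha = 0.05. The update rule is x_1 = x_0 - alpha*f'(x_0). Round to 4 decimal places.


We compute the gradient at x_0 and apply the update.
f'(x) = 54*x + 43
f'(3.1869) = 54*3.1869 + 43 = 215.0926
x_1 = 3.1869 - 0.05*215.0926 = -7.5677


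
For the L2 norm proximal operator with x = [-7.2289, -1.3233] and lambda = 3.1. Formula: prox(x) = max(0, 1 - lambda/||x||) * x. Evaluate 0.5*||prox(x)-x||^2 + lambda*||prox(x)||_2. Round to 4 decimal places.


Step 1: Compute ||x||.
||x|| = 7.349
Step 2: Compute scaling factor.
scale = max(0, 1 - 3.1/7.349) = 0.5782
Step 3: prox(x) = [-4.1796, -0.7651]
||prox(x)|| = 4.249
Step 4: Proximal objective.
0.5*||prox-x||^2 = 4.805
lambda*||prox|| = 13.1719
Total = 17.977


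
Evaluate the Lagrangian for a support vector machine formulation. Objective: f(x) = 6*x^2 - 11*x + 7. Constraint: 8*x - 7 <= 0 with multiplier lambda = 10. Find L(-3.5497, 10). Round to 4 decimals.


Step 1: Evaluate f(x).
f(-3.5497) = 6*(-3.5497)^2 - 11*(-3.5497) + 7 = 121.6489
Step 2: Evaluate g(x).
g(-3.5497) = 8*-3.5497 - 7 = -35.3976
Step 3: Compute Lagrangian.
L = 121.6489 + 10*-35.3976 = -232.3271


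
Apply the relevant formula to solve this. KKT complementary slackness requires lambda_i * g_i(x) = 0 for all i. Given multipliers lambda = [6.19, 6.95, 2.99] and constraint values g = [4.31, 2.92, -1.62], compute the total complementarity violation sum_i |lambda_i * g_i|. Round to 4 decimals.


KKT complementary slackness check:
lambda_1 * g_1 = 6.19 * 4.31 = 26.6789
lambda_2 * g_2 = 6.95 * 2.92 = 20.294
lambda_3 * g_3 = 2.99 * -1.62 = -4.8438
Total violation = 26.6789 + 20.294 + 4.8438 = 51.8167


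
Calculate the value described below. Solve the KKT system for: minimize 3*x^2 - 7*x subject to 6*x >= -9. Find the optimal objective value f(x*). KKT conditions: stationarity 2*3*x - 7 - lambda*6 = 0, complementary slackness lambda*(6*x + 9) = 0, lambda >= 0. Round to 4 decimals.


Step 1: Try lambda = 0 (constraint inactive).
Stationarity: 2*3*x - 7 = 0
x* = 7/(2*3) = 7/6 = 1.1667 (rounded; the exact value 7/6 is used below)
Check constraint: 6*1.1667 = 7.0002 >= -9 -- satisfied.
Step 2: Compute optimal value.
f(x*) = 3*(7/6)^2 - 7*(7/6) = -4.0833


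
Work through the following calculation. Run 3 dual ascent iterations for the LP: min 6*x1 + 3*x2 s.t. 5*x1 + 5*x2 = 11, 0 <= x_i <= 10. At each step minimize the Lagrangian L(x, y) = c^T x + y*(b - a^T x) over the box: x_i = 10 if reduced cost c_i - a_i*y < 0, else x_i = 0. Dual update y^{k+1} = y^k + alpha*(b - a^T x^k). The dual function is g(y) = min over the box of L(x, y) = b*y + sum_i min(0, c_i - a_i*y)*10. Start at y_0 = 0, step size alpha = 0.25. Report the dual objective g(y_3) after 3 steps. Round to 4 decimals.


Dual ascent for LP: min 6*x1 + 3*x2, 5*x1 + 5*x2 = 11, 0 <= x_i <= 10
Step 1: y^k = 0.0, reduced costs: (6.0, 3.0)
  x^k = (0.0, 0.0), subgradient = b - a^T x = 11.0
  y^{k+1} = 0.0 + 0.25*11.0 = 2.75
Step 2: y^k = 2.75, reduced costs: (-7.75, -10.75)
  x^k = (10.0, 10.0), subgradient = b - a^T x = -89.0
  y^{k+1} = 2.75 + 0.25*-89.0 = -19.5
Step 3: y^k = -19.5, reduced costs: (103.5, 100.5)
  x^k = (0.0, 0.0), subgradient = b - a^T x = 11.0
  y^{k+1} = -19.5 + 0.25*11.0 = -16.75
Dual objective at y_3 = -16.75: reduced costs (89.75, 86.75), box minimizer x = (0.0, 0.0)
g(y_3) = b*y + (c1 - a1*y)*x1 + (c2 - a2*y)*x2 = 11*(-16.75) + 89.75*0.0 + 86.75*0.0 = -184.25 + 0.0 + 0.0 = -184.25


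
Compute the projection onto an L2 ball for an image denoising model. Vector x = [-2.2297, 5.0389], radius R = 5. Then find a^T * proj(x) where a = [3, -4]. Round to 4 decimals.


Step 1: Compute ||x|| (intermediates to 6 decimals).
||x|| = sqrt((-2.2297)^2 + 5.0389^2) = 5.510179
Step 2: Project.
Since ||x|| > R, scale = R/||x|| = 5/5.510179 = 0.907412, proj(x) = scale * x
proj(x) = [-2.023257, 4.572358]
Step 3: Dot product.
a^T * proj(x) = 3*(-2.023257) - 4*4.572358 = -24.3592


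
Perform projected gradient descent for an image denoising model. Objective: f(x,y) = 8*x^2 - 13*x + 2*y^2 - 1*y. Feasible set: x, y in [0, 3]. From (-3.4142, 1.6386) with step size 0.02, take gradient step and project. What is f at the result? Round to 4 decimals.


Step 1: Compute gradient at (-3.4142, 1.6386).
grad_x = 2*8*-3.4142 - 13 = -67.6272
grad_y = 2*2*1.6386 - 1 = 5.5544
Step 2: Gradient step.
x_raw = -3.4142 - 0.02*-67.6272 = -2.0617
y_raw = 1.6386 - 0.02*5.5544 = 1.5275
Step 3: Project onto [0, 3].
x_proj = clip(-2.0617) = 0.0
y_proj = clip(1.5275) = 1.5275
Step 4: Evaluate f.
f(0.0, 1.5275) = 3.1391


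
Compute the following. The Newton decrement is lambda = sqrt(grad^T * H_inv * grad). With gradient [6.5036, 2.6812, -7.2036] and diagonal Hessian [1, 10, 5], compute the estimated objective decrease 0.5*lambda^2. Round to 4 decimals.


Step 1: H is diagonal, so H^(-1) * g = [6.5036, 0.2681, -1.4407].
Step 2: g^T H^(-1) g = sum_i g_i^2 / H_ii
  = (6.5036)^2/1 + (2.6812)^2/10 + (-7.2036)^2/5
  = 42.2968 + 0.7189 + 10.3784 = 53.3941
Step 3: Objective decrease = 0.5 * g^T H^(-1) g = 26.697


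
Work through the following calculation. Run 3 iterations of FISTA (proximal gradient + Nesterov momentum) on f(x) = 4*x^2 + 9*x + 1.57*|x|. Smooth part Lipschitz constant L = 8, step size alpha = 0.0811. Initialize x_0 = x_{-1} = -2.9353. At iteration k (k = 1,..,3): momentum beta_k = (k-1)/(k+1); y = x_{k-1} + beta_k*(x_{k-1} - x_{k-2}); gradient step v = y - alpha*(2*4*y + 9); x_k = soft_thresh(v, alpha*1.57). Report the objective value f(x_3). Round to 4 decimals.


FISTA on f(x) = 4*x^2 + 9*x + 1.57*|x|
L = 8, alpha = 0.0811
Iteration 1: beta = 0.0, y = -2.9353 + 0.0*(-2.9353 + 2.9353) = -2.9353
  grad(y) = -14.4824, v = y - alpha*grad = -1.7608
  prox(v) = soft_thresh(-1.7608, 0.1273) = -1.6335
Iteration 2: beta = 0.3333, y = -1.6335 + 0.3333*(-1.6335 + 2.9353) = -1.1995
  grad(y) = -0.596, v = y - alpha*grad = -1.1512
  prox(v) = soft_thresh(-1.1512, 0.1273) = -1.0238
Iteration 3: beta = 0.5, y = -1.0238 + 0.5*(-1.0238 + 1.6335) = -0.719
  grad(y) = 3.2478, v = y - alpha*grad = -0.9824
  prox(v) = soft_thresh(-0.9824, 0.1273) = -0.8551
f(x_3) = 4*(-0.8551)^2 + 9*(-0.8551) + 1.57*|-0.8551| = -3.4286


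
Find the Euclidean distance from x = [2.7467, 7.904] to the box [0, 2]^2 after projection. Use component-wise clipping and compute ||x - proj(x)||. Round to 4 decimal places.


Project each component onto [0, 2].
clip(2.7467) = 2.0, clip(7.904) = 2.0
Projection = [2.0, 2.0]
Squared diffs: [0.5576, 34.8572]
Distance = sqrt(35.4148) = 5.951


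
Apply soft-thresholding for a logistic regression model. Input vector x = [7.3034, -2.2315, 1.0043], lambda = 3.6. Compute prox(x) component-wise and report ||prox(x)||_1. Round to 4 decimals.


Soft-thresholding with lambda = 3.6:
prox(7.3034) = sign(7.3034)*max(|7.3034| - 3.6, 0) = 3.7034
prox(-2.2315) = sign(-2.2315)*max(|-2.2315| - 3.6, 0) = 0.0
prox(1.0043) = sign(1.0043)*max(|1.0043| - 3.6, 0) = 0.0
prox(x) = [3.7034, 0.0, 0.0]
||prox(x)||_1 = 3.7034 + 0.0 + 0.0 = 3.7034


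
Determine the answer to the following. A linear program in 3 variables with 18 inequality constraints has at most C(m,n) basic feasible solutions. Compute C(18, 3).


Each vertex corresponds to some choice of n active constraints out of m, so the number of vertices is at most C(m, n) = m! / (n!(m-n)!).
m = 18, n = 3
Numerator: 18 * 17 * 16
Denominator: 3! = 6
C(18, 3) = 816


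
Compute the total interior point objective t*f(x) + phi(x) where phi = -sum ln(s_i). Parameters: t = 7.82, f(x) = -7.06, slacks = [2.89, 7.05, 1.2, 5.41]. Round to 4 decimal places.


Step 1: Compute log-barrier.
ln values: [1.0613, 1.953, 0.1823, 1.6882]
phi = -(1.0613 + 1.953 + 0.1823 + 1.6882) = -4.8849
Step 2: Compute augmented objective.
t*f(x) = 7.82*-7.06 = -55.2092
Total = -55.2092 - 4.8849 = -60.0941


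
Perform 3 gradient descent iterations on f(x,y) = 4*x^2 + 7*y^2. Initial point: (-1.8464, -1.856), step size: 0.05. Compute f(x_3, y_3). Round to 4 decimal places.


Gradient descent on f(x,y) = 4*x^2 + 7*y^2.
Starting point: (-1.8464, -1.856), alpha = 0.05
Step 1: grad_x = 2*4*-1.8464 = -14.7712, grad_y = 2*7*-1.856 = -25.984
  x_1 = -1.8464 - 0.05*-14.7712 = -1.1078
  y_1 = -1.856 - 0.05*-25.984 = -0.5568
Step 2: grad_x = 2*4*-1.1078 = -8.8627, grad_y = 2*7*-0.5568 = -7.7952
  x_2 = -1.1078 - 0.05*-8.8627 = -0.6647
  y_2 = -0.5568 - 0.05*-7.7952 = -0.167
Step 3: grad_x = 2*4*-0.6647 = -5.3176, grad_y = 2*7*-0.167 = -2.3386
  x_3 = -0.6647 - 0.05*-5.3176 = -0.3988
  y_3 = -0.167 - 0.05*-2.3386 = -0.0501
f(-0.3988, -0.0501) = 4*(-0.3988)^2 + 7*(-0.0501)^2 = 0.6538


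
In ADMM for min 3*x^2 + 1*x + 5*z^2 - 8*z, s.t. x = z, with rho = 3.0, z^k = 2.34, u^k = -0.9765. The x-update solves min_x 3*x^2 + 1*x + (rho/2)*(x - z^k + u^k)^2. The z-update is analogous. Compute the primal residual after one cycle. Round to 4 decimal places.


ADMM iteration with rho = 3.0, z^k = 2.34, u^k = -0.9765
Step 1: x-update.
Minimize 3*x^2 + 1*x + (3.0/2)*(x - 2.34 - 0.9765)^2
FOC: (2*3 + 3.0)*x = -1 + 3.0*(2.34 + 0.9765)
x^{k+1} = 0.9944
Step 2: z-update.
Minimize 5*z^2 - 8*z + (3.0/2)*(0.9944 - z - 0.9765)^2
FOC: (2*5 + 3.0)*z = 8 + 3.0*(0.9944 - 0.9765)
z^{k+1} = 0.6195
Step 3: u-update.
u^{k+1} = -0.9765 + 0.9944 - 0.6195 = -0.6016
Step 4: Primal residual = |0.9944 - 0.6195| = 0.3749


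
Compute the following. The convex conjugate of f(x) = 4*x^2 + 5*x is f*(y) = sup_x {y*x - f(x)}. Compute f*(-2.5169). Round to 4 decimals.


f*(y) = sup_x {y*x - a*x^2 - b*x} = sup_x {(y-b)*x - a*x^2}
FOC: (y - b) - 2a*x = 0 => x* = (y - b)/(2a)
x* = (-2.5169 - 5)/(2*4) = -0.9396
f*(-2.5169) = (y-b)^2/(4a) = (-2.5169 - 5)^2/(4*4)
= 56.5038/16 = 3.5315


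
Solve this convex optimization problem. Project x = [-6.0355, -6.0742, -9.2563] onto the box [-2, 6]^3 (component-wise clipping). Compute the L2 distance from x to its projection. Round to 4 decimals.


Project each component onto [-2, 6].
clip(-6.0355) = -2.0, clip(-6.0742) = -2.0, clip(-9.2563) = -2.0
Projection = [-2.0, -2.0, -2.0]
Squared diffs: [16.2853, 16.5991, 52.6539]
Distance = sqrt(85.5383) = 9.2487


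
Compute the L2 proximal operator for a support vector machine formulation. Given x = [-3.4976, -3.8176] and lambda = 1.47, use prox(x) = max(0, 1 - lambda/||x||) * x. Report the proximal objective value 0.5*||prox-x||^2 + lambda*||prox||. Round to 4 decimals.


Step 1: Compute ||x||.
||x|| = 5.1776
Step 2: Compute scaling factor.
scale = max(0, 1 - 1.47/5.1776) = 0.7161
Step 3: prox(x) = [-2.5046, -2.7337]
||prox(x)|| = 3.7076
Step 4: Proximal objective.
0.5*||prox-x||^2 = 1.0805
lambda*||prox|| = 5.4502
Total = 6.5306


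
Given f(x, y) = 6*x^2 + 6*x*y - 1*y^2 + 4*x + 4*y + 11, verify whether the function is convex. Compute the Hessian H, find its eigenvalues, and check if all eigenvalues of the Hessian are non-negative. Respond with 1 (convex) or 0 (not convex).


The Hessian of f(x,y) = 6*x^2 + 6*x*y - 1*y^2 + 4*x + 4*y + 11 is:
H = [[12, 6], [6, -2]]
Trace = 12 - 2 = 10
Determinant = 12*-2 - (6)^2 = -60
Discriminant = (10)^2 - 4*-60 = 340.0
Eigenvalues: lambda_1 = -4.2195, lambda_2 = 14.2195
The function is not convex.

0


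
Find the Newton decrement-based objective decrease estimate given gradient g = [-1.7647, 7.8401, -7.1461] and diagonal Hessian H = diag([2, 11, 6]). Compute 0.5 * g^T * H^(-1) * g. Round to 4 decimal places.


Step 1: H is diagonal, so H^(-1) * g = [-0.8824, 0.7127, -1.191].
Step 2: g^T H^(-1) g = sum_i g_i^2 / H_ii
  = (-1.7647)^2/2 + (7.8401)^2/11 + (-7.1461)^2/6
  = 1.5571 + 5.5879 + 8.5111 = 15.6561
Step 3: Objective decrease = 0.5 * g^T H^(-1) g = 7.8281


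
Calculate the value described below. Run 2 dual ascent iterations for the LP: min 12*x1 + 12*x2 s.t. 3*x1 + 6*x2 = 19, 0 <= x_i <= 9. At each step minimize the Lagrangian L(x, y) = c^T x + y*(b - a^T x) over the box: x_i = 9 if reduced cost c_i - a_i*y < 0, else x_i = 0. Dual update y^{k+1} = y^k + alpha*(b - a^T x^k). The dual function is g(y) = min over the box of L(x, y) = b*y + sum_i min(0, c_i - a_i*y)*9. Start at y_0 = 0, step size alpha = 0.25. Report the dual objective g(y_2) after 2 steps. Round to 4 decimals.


Dual ascent for LP: min 12*x1 + 12*x2, 3*x1 + 6*x2 = 19, 0 <= x_i <= 9
Step 1: y^k = 0.0, reduced costs: (12.0, 12.0)
  x^k = (0.0, 0.0), subgradient = b - a^T x = 19.0
  y^{k+1} = 0.0 + 0.25*19.0 = 4.75
Step 2: y^k = 4.75, reduced costs: (-2.25, -16.5)
  x^k = (9.0, 9.0), subgradient = b - a^T x = -62.0
  y^{k+1} = 4.75 + 0.25*-62.0 = -10.75
Dual objective at y_2 = -10.75: reduced costs (44.25, 76.5), box minimizer x = (0.0, 0.0)
g(y_2) = b*y + (c1 - a1*y)*x1 + (c2 - a2*y)*x2 = 19*(-10.75) + 44.25*0.0 + 76.5*0.0 = -204.25 + 0.0 + 0.0 = -204.25


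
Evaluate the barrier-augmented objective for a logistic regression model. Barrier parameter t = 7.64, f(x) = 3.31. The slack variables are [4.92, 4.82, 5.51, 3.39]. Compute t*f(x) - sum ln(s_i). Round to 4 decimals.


Step 1: Compute log-barrier.
ln values: [1.5933, 1.5728, 1.7066, 1.2208]
phi = -(1.5933 + 1.5728 + 1.7066 + 1.2208) = -6.0935
Step 2: Compute augmented objective.
t*f(x) = 7.64*3.31 = 25.2884
Total = 25.2884 - 6.0935 = 19.1949


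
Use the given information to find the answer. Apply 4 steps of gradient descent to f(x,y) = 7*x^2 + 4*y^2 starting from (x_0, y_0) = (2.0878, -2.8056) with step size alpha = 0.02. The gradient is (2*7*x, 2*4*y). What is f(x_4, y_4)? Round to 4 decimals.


Gradient descent on f(x,y) = 7*x^2 + 4*y^2.
Starting point: (2.0878, -2.8056), alpha = 0.02
Step 1: grad_x = 2*7*2.0878 = 29.2292, grad_y = 2*4*-2.8056 = -22.4448
  x_1 = 2.0878 - 0.02*29.2292 = 1.5032
  y_1 = -2.8056 - 0.02*-22.4448 = -2.3567
Step 2: grad_x = 2*7*1.5032 = 21.045, grad_y = 2*4*-2.3567 = -18.8536
  x_2 = 1.5032 - 0.02*21.045 = 1.0823
  y_2 = -2.3567 - 0.02*-18.8536 = -1.9796
Step 3: grad_x = 2*7*1.0823 = 15.1524, grad_y = 2*4*-1.9796 = -15.8371
  x_3 = 1.0823 - 0.02*15.1524 = 0.7793
  y_3 = -1.9796 - 0.02*-15.8371 = -1.6629
Step 4: grad_x = 2*7*0.7793 = 10.9097, grad_y = 2*4*-1.6629 = -13.3031
  x_4 = 0.7793 - 0.02*10.9097 = 0.5611
  y_4 = -1.6629 - 0.02*-13.3031 = -1.3968
f(0.5611, -1.3968) = 7*0.5611^2 + 4*(-1.3968)^2 = 10.0081


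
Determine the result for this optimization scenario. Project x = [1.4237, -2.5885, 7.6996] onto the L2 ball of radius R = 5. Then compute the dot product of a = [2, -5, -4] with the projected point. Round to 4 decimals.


Step 1: Compute ||x|| (intermediates to 6 decimals).
||x|| = sqrt(1.4237^2 + (-2.5885)^2 + 7.6996^2) = 8.246884
Step 2: Project.
Since ||x|| > R, scale = R/||x|| = 5/8.246884 = 0.60629, proj(x) = scale * x
proj(x) = [0.863175, -1.569382, 4.66819]
Step 3: Dot product.
a^T * proj(x) = 2*0.863175 - 5*(-1.569382) - 4*4.66819 = -9.0995


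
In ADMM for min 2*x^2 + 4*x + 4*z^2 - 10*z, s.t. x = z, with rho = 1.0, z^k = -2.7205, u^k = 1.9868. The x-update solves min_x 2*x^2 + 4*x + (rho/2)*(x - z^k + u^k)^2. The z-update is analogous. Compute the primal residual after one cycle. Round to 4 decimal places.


ADMM iteration with rho = 1.0, z^k = -2.7205, u^k = 1.9868
Step 1: x-update.
Minimize 2*x^2 + 4*x + (1.0/2)*(x + 2.7205 + 1.9868)^2
FOC: (2*2 + 1.0)*x = -4 + 1.0*(-2.7205 - 1.9868)
x^{k+1} = -1.7415
Step 2: z-update.
Minimize 4*z^2 - 10*z + (1.0/2)*(-1.7415 - z + 1.9868)^2
FOC: (2*4 + 1.0)*z = 10 + 1.0*(-1.7415 + 1.9868)
z^{k+1} = 1.1384
Step 3: u-update.
u^{k+1} = 1.9868 - 1.7415 - 1.1384 = -0.893
Step 4: Primal residual = |-1.7415 - 1.1384| = 2.8798


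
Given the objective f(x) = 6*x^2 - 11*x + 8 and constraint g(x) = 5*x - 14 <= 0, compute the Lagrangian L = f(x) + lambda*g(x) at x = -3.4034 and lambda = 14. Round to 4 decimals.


Step 1: Evaluate f(x).
f(-3.4034) = 6*(-3.4034)^2 - 11*(-3.4034) + 8 = 114.9362
Step 2: Evaluate g(x).
g(-3.4034) = 5*-3.4034 - 14 = -31.017
Step 3: Compute Lagrangian.
L = 114.9362 + 14*-31.017 = -319.3018


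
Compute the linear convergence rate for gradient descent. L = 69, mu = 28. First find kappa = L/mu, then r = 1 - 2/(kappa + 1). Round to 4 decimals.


Step 1: Compute the condition number.
kappa = L/mu = 69/28 = 2.4643
Step 2: Compute the convergence rate.
r = 1 - 2/(kappa + 1) = 1 - 2*mu/(L + mu) = (L - mu)/(L + mu) = 41/97 = 0.4227


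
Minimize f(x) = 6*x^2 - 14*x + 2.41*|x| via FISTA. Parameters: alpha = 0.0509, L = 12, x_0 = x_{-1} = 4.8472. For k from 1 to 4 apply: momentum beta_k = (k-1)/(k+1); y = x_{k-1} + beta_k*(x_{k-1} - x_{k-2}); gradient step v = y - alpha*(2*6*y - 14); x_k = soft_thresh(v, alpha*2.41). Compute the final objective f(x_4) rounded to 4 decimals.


FISTA on f(x) = 6*x^2 - 14*x + 2.41*|x|
L = 12, alpha = 0.0509
Iteration 1: beta = 0.0, y = 4.8472 + 0.0*(4.8472 - 4.8472) = 4.8472
  grad(y) = 44.1664, v = y - alpha*grad = 2.5991
  prox(v) = soft_thresh(2.5991, 0.1227) = 2.4765
Iteration 2: beta = 0.3333, y = 2.4765 + 0.3333*(2.4765 - 4.8472) = 1.6862
  grad(y) = 6.2346, v = y - alpha*grad = 1.3689
  prox(v) = soft_thresh(1.3689, 0.1227) = 1.2462
Iteration 3: beta = 0.5, y = 1.2462 + 0.5*(1.2462 - 2.4765) = 0.6311
  grad(y) = -6.4271, v = y - alpha*grad = 0.9582
  prox(v) = soft_thresh(0.9582, 0.1227) = 0.8355
Iteration 4: beta = 0.6, y = 0.8355 + 0.6*(0.8355 - 1.2462) = 0.5892
  grad(y) = -6.9302, v = y - alpha*grad = 0.9419
  prox(v) = soft_thresh(0.9419, 0.1227) = 0.8192
f(x_4) = 6*0.8192^2 - 14*0.8192 + 2.41*|0.8192| = -5.468
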